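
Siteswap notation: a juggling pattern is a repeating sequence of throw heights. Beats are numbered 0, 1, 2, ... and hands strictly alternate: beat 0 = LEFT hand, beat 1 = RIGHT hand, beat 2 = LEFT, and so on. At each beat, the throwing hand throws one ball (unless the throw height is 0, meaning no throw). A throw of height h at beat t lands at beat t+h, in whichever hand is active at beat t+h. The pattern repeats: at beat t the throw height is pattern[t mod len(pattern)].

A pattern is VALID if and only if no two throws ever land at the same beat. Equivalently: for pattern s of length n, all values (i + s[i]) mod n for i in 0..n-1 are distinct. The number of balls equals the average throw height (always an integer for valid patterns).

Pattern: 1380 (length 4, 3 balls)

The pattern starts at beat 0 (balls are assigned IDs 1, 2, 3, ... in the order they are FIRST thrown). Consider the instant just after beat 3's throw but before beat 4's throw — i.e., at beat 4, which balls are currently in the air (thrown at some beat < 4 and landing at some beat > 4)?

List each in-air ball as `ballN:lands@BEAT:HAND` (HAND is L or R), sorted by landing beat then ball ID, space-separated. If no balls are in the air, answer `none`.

Beat 0 (L): throw ball1 h=1 -> lands@1:R; in-air after throw: [b1@1:R]
Beat 1 (R): throw ball1 h=3 -> lands@4:L; in-air after throw: [b1@4:L]
Beat 2 (L): throw ball2 h=8 -> lands@10:L; in-air after throw: [b1@4:L b2@10:L]
Beat 4 (L): throw ball1 h=1 -> lands@5:R; in-air after throw: [b1@5:R b2@10:L]

Answer: ball2:lands@10:L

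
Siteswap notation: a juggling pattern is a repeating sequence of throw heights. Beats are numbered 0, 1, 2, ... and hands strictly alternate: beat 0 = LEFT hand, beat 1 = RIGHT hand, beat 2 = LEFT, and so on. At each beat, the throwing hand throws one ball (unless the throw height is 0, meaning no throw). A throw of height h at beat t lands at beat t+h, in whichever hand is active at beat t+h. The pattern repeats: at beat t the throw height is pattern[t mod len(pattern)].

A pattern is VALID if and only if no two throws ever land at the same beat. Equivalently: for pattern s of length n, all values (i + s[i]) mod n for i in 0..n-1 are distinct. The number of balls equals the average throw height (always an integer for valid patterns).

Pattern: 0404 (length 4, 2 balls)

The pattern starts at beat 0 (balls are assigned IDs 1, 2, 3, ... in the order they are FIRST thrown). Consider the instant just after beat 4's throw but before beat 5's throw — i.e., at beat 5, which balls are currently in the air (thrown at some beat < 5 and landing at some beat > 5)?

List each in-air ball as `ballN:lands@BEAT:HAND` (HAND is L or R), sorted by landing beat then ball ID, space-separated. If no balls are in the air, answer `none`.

Beat 1 (R): throw ball1 h=4 -> lands@5:R; in-air after throw: [b1@5:R]
Beat 3 (R): throw ball2 h=4 -> lands@7:R; in-air after throw: [b1@5:R b2@7:R]
Beat 5 (R): throw ball1 h=4 -> lands@9:R; in-air after throw: [b2@7:R b1@9:R]

Answer: ball2:lands@7:R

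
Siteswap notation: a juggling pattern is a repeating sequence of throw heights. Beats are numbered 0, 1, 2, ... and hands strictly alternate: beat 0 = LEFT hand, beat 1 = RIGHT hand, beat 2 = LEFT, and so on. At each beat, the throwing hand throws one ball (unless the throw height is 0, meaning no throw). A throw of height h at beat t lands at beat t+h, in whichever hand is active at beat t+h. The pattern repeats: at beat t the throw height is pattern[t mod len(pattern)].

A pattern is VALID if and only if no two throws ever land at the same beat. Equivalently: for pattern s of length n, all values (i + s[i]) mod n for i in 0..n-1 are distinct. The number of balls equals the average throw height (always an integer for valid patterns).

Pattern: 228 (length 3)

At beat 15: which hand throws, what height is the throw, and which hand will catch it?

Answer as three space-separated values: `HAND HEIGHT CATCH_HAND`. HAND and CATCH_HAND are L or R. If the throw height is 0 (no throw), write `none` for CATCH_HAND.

Answer: R 2 R

Derivation:
Beat 15: 15 mod 2 = 1, so hand = R
Throw height = pattern[15 mod 3] = pattern[0] = 2
Lands at beat 15+2=17, 17 mod 2 = 1, so catch hand = R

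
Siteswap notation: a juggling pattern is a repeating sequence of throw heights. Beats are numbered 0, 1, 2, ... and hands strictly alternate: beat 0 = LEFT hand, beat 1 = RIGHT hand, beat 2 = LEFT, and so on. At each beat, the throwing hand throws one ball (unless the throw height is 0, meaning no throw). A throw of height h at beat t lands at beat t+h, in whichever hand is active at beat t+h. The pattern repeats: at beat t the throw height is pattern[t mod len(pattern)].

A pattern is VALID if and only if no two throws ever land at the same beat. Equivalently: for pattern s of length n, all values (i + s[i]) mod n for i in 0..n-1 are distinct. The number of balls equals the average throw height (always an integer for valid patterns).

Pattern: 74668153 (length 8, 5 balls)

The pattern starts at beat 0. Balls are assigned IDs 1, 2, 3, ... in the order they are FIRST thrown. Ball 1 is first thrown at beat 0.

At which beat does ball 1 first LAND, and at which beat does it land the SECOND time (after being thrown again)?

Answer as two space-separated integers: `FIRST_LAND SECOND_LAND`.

Beat 0 (L): throw ball1 h=7 -> lands@7:R; in-air after throw: [b1@7:R]
Beat 1 (R): throw ball2 h=4 -> lands@5:R; in-air after throw: [b2@5:R b1@7:R]
Beat 2 (L): throw ball3 h=6 -> lands@8:L; in-air after throw: [b2@5:R b1@7:R b3@8:L]
Beat 3 (R): throw ball4 h=6 -> lands@9:R; in-air after throw: [b2@5:R b1@7:R b3@8:L b4@9:R]
Beat 4 (L): throw ball5 h=8 -> lands@12:L; in-air after throw: [b2@5:R b1@7:R b3@8:L b4@9:R b5@12:L]
Beat 5 (R): throw ball2 h=1 -> lands@6:L; in-air after throw: [b2@6:L b1@7:R b3@8:L b4@9:R b5@12:L]
Beat 6 (L): throw ball2 h=5 -> lands@11:R; in-air after throw: [b1@7:R b3@8:L b4@9:R b2@11:R b5@12:L]
Beat 7 (R): throw ball1 h=3 -> lands@10:L; in-air after throw: [b3@8:L b4@9:R b1@10:L b2@11:R b5@12:L]
Beat 8 (L): throw ball3 h=7 -> lands@15:R; in-air after throw: [b4@9:R b1@10:L b2@11:R b5@12:L b3@15:R]
Beat 9 (R): throw ball4 h=4 -> lands@13:R; in-air after throw: [b1@10:L b2@11:R b5@12:L b4@13:R b3@15:R]
Beat 10 (L): throw ball1 h=6 -> lands@16:L; in-air after throw: [b2@11:R b5@12:L b4@13:R b3@15:R b1@16:L]
Ball 1: thrown@0 h=7 -> first land @7; rethrown@7 h=3 -> second land @10

Answer: 7 10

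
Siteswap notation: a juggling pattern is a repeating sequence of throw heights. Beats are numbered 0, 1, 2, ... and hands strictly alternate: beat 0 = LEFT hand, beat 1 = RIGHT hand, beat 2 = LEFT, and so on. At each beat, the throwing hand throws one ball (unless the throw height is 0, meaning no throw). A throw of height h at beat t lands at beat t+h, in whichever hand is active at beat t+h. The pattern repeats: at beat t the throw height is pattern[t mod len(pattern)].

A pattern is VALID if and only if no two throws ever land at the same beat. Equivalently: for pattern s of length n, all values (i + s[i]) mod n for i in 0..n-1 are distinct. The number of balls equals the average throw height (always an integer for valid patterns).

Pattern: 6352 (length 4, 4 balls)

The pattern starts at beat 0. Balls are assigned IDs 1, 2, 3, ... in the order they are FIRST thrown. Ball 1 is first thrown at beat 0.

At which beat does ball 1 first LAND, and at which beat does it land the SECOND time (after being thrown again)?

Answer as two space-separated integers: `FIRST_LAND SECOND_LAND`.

Beat 0 (L): throw ball1 h=6 -> lands@6:L; in-air after throw: [b1@6:L]
Beat 1 (R): throw ball2 h=3 -> lands@4:L; in-air after throw: [b2@4:L b1@6:L]
Beat 2 (L): throw ball3 h=5 -> lands@7:R; in-air after throw: [b2@4:L b1@6:L b3@7:R]
Beat 3 (R): throw ball4 h=2 -> lands@5:R; in-air after throw: [b2@4:L b4@5:R b1@6:L b3@7:R]
Beat 4 (L): throw ball2 h=6 -> lands@10:L; in-air after throw: [b4@5:R b1@6:L b3@7:R b2@10:L]
Beat 5 (R): throw ball4 h=3 -> lands@8:L; in-air after throw: [b1@6:L b3@7:R b4@8:L b2@10:L]
Beat 6 (L): throw ball1 h=5 -> lands@11:R; in-air after throw: [b3@7:R b4@8:L b2@10:L b1@11:R]
Beat 7 (R): throw ball3 h=2 -> lands@9:R; in-air after throw: [b4@8:L b3@9:R b2@10:L b1@11:R]
Beat 8 (L): throw ball4 h=6 -> lands@14:L; in-air after throw: [b3@9:R b2@10:L b1@11:R b4@14:L]
Beat 9 (R): throw ball3 h=3 -> lands@12:L; in-air after throw: [b2@10:L b1@11:R b3@12:L b4@14:L]
Beat 10 (L): throw ball2 h=5 -> lands@15:R; in-air after throw: [b1@11:R b3@12:L b4@14:L b2@15:R]
Beat 11 (R): throw ball1 h=2 -> lands@13:R; in-air after throw: [b3@12:L b1@13:R b4@14:L b2@15:R]
Ball 1: thrown@0 h=6 -> first land @6; rethrown@6 h=5 -> second land @11

Answer: 6 11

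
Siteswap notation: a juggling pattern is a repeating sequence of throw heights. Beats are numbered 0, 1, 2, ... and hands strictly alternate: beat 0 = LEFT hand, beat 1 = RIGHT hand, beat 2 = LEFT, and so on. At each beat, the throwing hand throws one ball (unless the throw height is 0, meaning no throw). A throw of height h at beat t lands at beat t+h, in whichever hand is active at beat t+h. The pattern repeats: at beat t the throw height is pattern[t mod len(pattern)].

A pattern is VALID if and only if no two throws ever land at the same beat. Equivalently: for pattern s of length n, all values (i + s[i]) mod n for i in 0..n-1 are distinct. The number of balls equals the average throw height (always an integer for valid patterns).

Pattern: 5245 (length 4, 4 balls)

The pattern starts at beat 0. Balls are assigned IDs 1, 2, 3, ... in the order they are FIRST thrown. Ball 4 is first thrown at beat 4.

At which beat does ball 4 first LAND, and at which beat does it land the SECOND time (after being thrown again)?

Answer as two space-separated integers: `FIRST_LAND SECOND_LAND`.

Beat 0 (L): throw ball1 h=5 -> lands@5:R; in-air after throw: [b1@5:R]
Beat 1 (R): throw ball2 h=2 -> lands@3:R; in-air after throw: [b2@3:R b1@5:R]
Beat 2 (L): throw ball3 h=4 -> lands@6:L; in-air after throw: [b2@3:R b1@5:R b3@6:L]
Beat 3 (R): throw ball2 h=5 -> lands@8:L; in-air after throw: [b1@5:R b3@6:L b2@8:L]
Beat 4 (L): throw ball4 h=5 -> lands@9:R; in-air after throw: [b1@5:R b3@6:L b2@8:L b4@9:R]
Beat 5 (R): throw ball1 h=2 -> lands@7:R; in-air after throw: [b3@6:L b1@7:R b2@8:L b4@9:R]
Beat 6 (L): throw ball3 h=4 -> lands@10:L; in-air after throw: [b1@7:R b2@8:L b4@9:R b3@10:L]
Beat 7 (R): throw ball1 h=5 -> lands@12:L; in-air after throw: [b2@8:L b4@9:R b3@10:L b1@12:L]
Beat 8 (L): throw ball2 h=5 -> lands@13:R; in-air after throw: [b4@9:R b3@10:L b1@12:L b2@13:R]
Beat 9 (R): throw ball4 h=2 -> lands@11:R; in-air after throw: [b3@10:L b4@11:R b1@12:L b2@13:R]
Beat 10 (L): throw ball3 h=4 -> lands@14:L; in-air after throw: [b4@11:R b1@12:L b2@13:R b3@14:L]
Beat 11 (R): throw ball4 h=5 -> lands@16:L; in-air after throw: [b1@12:L b2@13:R b3@14:L b4@16:L]
Ball 4: thrown@4 h=5 -> first land @9; rethrown@9 h=2 -> second land @11

Answer: 9 11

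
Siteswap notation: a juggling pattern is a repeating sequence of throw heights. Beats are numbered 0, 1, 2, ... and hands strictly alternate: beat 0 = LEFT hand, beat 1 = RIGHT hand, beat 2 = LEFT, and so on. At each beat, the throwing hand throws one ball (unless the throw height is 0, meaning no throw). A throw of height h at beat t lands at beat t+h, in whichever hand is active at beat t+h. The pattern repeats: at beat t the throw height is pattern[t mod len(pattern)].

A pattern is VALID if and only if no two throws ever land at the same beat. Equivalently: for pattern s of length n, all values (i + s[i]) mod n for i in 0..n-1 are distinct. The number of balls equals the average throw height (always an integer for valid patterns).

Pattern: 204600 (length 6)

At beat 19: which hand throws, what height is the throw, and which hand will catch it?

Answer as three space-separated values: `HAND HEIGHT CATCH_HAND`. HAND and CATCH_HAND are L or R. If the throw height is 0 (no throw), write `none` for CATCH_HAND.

Answer: R 0 none

Derivation:
Beat 19: 19 mod 2 = 1, so hand = R
Throw height = pattern[19 mod 6] = pattern[1] = 0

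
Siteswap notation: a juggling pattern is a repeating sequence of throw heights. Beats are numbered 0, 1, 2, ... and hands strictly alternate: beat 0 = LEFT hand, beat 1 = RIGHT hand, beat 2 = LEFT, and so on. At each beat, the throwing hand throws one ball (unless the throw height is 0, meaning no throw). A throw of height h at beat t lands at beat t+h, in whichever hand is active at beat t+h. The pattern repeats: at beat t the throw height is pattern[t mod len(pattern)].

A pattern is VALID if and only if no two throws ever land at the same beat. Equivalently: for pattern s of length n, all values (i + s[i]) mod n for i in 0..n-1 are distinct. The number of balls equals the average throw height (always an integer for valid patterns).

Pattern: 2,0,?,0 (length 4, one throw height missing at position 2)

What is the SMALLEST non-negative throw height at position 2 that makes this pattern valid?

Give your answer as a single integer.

i=0: (0 + 2) mod 4 = 2
i=1: (1 + 0) mod 4 = 1
i=2: s[i]=? (unknown)
i=3: (3 + 0) mod 4 = 3
Known residues: [1, 2, 3]; need a permutation of 0..3, so missing residue r = 0
Need (2 + s) mod 4 = 0; smallest s = (0 - 2) mod 4 = 2

Answer: 2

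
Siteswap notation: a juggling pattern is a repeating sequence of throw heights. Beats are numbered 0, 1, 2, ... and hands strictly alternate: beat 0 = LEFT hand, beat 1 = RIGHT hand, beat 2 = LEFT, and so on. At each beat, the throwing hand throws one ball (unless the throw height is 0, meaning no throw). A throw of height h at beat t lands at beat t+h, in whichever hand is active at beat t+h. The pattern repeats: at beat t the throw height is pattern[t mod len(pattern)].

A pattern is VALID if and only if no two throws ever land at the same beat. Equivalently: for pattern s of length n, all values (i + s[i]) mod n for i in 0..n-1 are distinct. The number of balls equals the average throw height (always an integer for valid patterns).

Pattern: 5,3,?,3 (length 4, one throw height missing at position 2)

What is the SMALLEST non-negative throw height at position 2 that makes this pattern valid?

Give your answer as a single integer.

Answer: 1

Derivation:
i=0: (0 + 5) mod 4 = 1
i=1: (1 + 3) mod 4 = 0
i=2: s[i]=? (unknown)
i=3: (3 + 3) mod 4 = 2
Known residues: [0, 1, 2]; need a permutation of 0..3, so missing residue r = 3
Need (2 + s) mod 4 = 3; smallest s = (3 - 2) mod 4 = 1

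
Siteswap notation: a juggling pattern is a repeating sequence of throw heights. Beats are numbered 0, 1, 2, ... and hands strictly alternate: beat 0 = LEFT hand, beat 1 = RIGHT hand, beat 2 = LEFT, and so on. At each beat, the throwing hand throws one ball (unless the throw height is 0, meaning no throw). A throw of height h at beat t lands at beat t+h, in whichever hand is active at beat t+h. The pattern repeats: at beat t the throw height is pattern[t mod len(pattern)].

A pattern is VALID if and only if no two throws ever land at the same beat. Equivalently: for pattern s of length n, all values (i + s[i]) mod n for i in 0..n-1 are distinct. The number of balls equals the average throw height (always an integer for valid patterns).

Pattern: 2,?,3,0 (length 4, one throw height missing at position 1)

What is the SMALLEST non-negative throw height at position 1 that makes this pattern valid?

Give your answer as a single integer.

i=0: (0 + 2) mod 4 = 2
i=1: s[i]=? (unknown)
i=2: (2 + 3) mod 4 = 1
i=3: (3 + 0) mod 4 = 3
Known residues: [1, 2, 3]; need a permutation of 0..3, so missing residue r = 0
Need (1 + s) mod 4 = 0; smallest s = (0 - 1) mod 4 = 3

Answer: 3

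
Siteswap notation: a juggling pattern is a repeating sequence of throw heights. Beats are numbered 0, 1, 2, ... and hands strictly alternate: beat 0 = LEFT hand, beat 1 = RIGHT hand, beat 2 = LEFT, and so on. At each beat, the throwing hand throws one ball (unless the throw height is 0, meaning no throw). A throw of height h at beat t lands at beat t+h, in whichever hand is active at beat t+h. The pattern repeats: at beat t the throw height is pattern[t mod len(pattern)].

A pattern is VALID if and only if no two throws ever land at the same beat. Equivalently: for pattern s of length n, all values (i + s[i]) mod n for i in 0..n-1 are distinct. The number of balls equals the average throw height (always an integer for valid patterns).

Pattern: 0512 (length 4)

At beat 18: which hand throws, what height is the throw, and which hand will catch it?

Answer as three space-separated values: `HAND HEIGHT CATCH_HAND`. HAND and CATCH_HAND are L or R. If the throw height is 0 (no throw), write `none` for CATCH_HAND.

Beat 18: 18 mod 2 = 0, so hand = L
Throw height = pattern[18 mod 4] = pattern[2] = 1
Lands at beat 18+1=19, 19 mod 2 = 1, so catch hand = R

Answer: L 1 R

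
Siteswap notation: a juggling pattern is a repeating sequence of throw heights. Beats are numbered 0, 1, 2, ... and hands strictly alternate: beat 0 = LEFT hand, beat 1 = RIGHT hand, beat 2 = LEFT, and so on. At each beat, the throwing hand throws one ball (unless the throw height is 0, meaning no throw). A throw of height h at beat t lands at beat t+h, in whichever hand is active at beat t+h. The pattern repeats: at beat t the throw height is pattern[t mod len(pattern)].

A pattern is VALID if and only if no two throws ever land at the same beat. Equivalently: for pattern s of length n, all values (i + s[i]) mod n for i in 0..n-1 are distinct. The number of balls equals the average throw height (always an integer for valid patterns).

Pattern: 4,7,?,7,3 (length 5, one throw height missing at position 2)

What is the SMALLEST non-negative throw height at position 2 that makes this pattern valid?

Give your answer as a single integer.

Answer: 4

Derivation:
i=0: (0 + 4) mod 5 = 4
i=1: (1 + 7) mod 5 = 3
i=2: s[i]=? (unknown)
i=3: (3 + 7) mod 5 = 0
i=4: (4 + 3) mod 5 = 2
Known residues: [0, 2, 3, 4]; need a permutation of 0..4, so missing residue r = 1
Need (2 + s) mod 5 = 1; smallest s = (1 - 2) mod 5 = 4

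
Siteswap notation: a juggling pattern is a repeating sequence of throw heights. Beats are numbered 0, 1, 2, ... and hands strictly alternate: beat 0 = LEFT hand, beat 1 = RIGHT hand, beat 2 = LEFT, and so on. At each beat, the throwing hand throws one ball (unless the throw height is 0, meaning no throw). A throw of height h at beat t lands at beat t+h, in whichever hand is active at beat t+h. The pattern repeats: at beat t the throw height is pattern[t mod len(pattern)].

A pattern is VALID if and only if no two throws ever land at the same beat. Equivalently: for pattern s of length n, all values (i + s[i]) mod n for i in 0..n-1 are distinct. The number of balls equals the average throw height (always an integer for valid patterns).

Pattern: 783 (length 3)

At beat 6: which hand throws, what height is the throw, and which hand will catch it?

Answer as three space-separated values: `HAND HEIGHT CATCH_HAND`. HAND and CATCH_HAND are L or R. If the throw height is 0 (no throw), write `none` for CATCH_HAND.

Beat 6: 6 mod 2 = 0, so hand = L
Throw height = pattern[6 mod 3] = pattern[0] = 7
Lands at beat 6+7=13, 13 mod 2 = 1, so catch hand = R

Answer: L 7 R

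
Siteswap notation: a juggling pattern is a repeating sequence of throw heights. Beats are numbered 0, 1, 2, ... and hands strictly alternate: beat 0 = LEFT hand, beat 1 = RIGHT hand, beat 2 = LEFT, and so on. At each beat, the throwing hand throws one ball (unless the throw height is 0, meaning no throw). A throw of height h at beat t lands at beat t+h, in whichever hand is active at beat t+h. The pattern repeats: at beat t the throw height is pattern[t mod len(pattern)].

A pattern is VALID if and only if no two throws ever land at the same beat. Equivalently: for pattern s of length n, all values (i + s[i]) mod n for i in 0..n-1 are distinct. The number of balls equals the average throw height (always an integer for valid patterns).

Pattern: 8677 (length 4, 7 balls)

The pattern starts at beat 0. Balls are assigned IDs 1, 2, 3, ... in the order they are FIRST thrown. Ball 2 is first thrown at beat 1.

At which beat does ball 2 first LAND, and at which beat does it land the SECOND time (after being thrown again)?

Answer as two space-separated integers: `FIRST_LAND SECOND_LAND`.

Answer: 7 14

Derivation:
Beat 0 (L): throw ball1 h=8 -> lands@8:L; in-air after throw: [b1@8:L]
Beat 1 (R): throw ball2 h=6 -> lands@7:R; in-air after throw: [b2@7:R b1@8:L]
Beat 2 (L): throw ball3 h=7 -> lands@9:R; in-air after throw: [b2@7:R b1@8:L b3@9:R]
Beat 3 (R): throw ball4 h=7 -> lands@10:L; in-air after throw: [b2@7:R b1@8:L b3@9:R b4@10:L]
Beat 4 (L): throw ball5 h=8 -> lands@12:L; in-air after throw: [b2@7:R b1@8:L b3@9:R b4@10:L b5@12:L]
Beat 5 (R): throw ball6 h=6 -> lands@11:R; in-air after throw: [b2@7:R b1@8:L b3@9:R b4@10:L b6@11:R b5@12:L]
Beat 6 (L): throw ball7 h=7 -> lands@13:R; in-air after throw: [b2@7:R b1@8:L b3@9:R b4@10:L b6@11:R b5@12:L b7@13:R]
Beat 7 (R): throw ball2 h=7 -> lands@14:L; in-air after throw: [b1@8:L b3@9:R b4@10:L b6@11:R b5@12:L b7@13:R b2@14:L]
Beat 8 (L): throw ball1 h=8 -> lands@16:L; in-air after throw: [b3@9:R b4@10:L b6@11:R b5@12:L b7@13:R b2@14:L b1@16:L]
Beat 9 (R): throw ball3 h=6 -> lands@15:R; in-air after throw: [b4@10:L b6@11:R b5@12:L b7@13:R b2@14:L b3@15:R b1@16:L]
Beat 10 (L): throw ball4 h=7 -> lands@17:R; in-air after throw: [b6@11:R b5@12:L b7@13:R b2@14:L b3@15:R b1@16:L b4@17:R]
Beat 11 (R): throw ball6 h=7 -> lands@18:L; in-air after throw: [b5@12:L b7@13:R b2@14:L b3@15:R b1@16:L b4@17:R b6@18:L]
Beat 12 (L): throw ball5 h=8 -> lands@20:L; in-air after throw: [b7@13:R b2@14:L b3@15:R b1@16:L b4@17:R b6@18:L b5@20:L]
Beat 13 (R): throw ball7 h=6 -> lands@19:R; in-air after throw: [b2@14:L b3@15:R b1@16:L b4@17:R b6@18:L b7@19:R b5@20:L]
Beat 14 (L): throw ball2 h=7 -> lands@21:R; in-air after throw: [b3@15:R b1@16:L b4@17:R b6@18:L b7@19:R b5@20:L b2@21:R]
Ball 2: thrown@1 h=6 -> first land @7; rethrown@7 h=7 -> second land @14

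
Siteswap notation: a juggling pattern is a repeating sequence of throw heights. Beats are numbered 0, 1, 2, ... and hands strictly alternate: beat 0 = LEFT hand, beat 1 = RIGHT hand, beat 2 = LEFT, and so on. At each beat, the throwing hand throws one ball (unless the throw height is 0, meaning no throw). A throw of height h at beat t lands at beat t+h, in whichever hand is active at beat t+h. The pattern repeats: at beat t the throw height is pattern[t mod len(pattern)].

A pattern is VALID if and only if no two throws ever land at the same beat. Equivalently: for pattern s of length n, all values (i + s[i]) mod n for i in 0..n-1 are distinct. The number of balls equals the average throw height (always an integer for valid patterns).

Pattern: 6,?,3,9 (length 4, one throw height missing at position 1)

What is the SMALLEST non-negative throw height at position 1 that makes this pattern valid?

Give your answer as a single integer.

i=0: (0 + 6) mod 4 = 2
i=1: s[i]=? (unknown)
i=2: (2 + 3) mod 4 = 1
i=3: (3 + 9) mod 4 = 0
Known residues: [0, 1, 2]; need a permutation of 0..3, so missing residue r = 3
Need (1 + s) mod 4 = 3; smallest s = (3 - 1) mod 4 = 2

Answer: 2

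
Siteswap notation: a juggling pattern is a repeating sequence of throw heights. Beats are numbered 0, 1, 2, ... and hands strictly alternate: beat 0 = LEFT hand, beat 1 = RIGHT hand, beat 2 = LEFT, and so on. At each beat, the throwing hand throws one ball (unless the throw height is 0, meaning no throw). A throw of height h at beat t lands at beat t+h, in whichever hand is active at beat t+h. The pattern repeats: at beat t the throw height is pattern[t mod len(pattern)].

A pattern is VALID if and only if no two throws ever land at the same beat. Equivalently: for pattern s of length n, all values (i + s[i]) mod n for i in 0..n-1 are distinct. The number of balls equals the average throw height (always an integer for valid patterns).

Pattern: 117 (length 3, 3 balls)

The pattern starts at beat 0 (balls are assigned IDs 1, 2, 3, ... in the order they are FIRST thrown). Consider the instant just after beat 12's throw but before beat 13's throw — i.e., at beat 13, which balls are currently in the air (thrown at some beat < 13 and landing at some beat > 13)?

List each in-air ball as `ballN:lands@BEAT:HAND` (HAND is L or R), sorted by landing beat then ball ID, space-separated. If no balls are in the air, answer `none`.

Beat 0 (L): throw ball1 h=1 -> lands@1:R; in-air after throw: [b1@1:R]
Beat 1 (R): throw ball1 h=1 -> lands@2:L; in-air after throw: [b1@2:L]
Beat 2 (L): throw ball1 h=7 -> lands@9:R; in-air after throw: [b1@9:R]
Beat 3 (R): throw ball2 h=1 -> lands@4:L; in-air after throw: [b2@4:L b1@9:R]
Beat 4 (L): throw ball2 h=1 -> lands@5:R; in-air after throw: [b2@5:R b1@9:R]
Beat 5 (R): throw ball2 h=7 -> lands@12:L; in-air after throw: [b1@9:R b2@12:L]
Beat 6 (L): throw ball3 h=1 -> lands@7:R; in-air after throw: [b3@7:R b1@9:R b2@12:L]
Beat 7 (R): throw ball3 h=1 -> lands@8:L; in-air after throw: [b3@8:L b1@9:R b2@12:L]
Beat 8 (L): throw ball3 h=7 -> lands@15:R; in-air after throw: [b1@9:R b2@12:L b3@15:R]
Beat 9 (R): throw ball1 h=1 -> lands@10:L; in-air after throw: [b1@10:L b2@12:L b3@15:R]
Beat 10 (L): throw ball1 h=1 -> lands@11:R; in-air after throw: [b1@11:R b2@12:L b3@15:R]
Beat 11 (R): throw ball1 h=7 -> lands@18:L; in-air after throw: [b2@12:L b3@15:R b1@18:L]
Beat 12 (L): throw ball2 h=1 -> lands@13:R; in-air after throw: [b2@13:R b3@15:R b1@18:L]
Beat 13 (R): throw ball2 h=1 -> lands@14:L; in-air after throw: [b2@14:L b3@15:R b1@18:L]

Answer: ball3:lands@15:R ball1:lands@18:L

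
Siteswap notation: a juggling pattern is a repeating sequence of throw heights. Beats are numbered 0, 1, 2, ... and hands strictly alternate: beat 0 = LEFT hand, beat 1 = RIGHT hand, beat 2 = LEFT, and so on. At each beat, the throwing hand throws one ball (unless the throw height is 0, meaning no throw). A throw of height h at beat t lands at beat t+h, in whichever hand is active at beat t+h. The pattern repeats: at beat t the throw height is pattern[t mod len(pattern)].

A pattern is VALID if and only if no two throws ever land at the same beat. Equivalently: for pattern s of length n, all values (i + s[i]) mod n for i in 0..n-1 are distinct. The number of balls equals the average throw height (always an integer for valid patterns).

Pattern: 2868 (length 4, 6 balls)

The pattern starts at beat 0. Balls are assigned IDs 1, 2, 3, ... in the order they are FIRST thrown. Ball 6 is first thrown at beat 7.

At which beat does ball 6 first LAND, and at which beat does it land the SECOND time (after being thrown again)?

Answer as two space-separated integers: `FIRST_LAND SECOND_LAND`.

Beat 0 (L): throw ball1 h=2 -> lands@2:L; in-air after throw: [b1@2:L]
Beat 1 (R): throw ball2 h=8 -> lands@9:R; in-air after throw: [b1@2:L b2@9:R]
Beat 2 (L): throw ball1 h=6 -> lands@8:L; in-air after throw: [b1@8:L b2@9:R]
Beat 3 (R): throw ball3 h=8 -> lands@11:R; in-air after throw: [b1@8:L b2@9:R b3@11:R]
Beat 4 (L): throw ball4 h=2 -> lands@6:L; in-air after throw: [b4@6:L b1@8:L b2@9:R b3@11:R]
Beat 5 (R): throw ball5 h=8 -> lands@13:R; in-air after throw: [b4@6:L b1@8:L b2@9:R b3@11:R b5@13:R]
Beat 6 (L): throw ball4 h=6 -> lands@12:L; in-air after throw: [b1@8:L b2@9:R b3@11:R b4@12:L b5@13:R]
Beat 7 (R): throw ball6 h=8 -> lands@15:R; in-air after throw: [b1@8:L b2@9:R b3@11:R b4@12:L b5@13:R b6@15:R]
Beat 8 (L): throw ball1 h=2 -> lands@10:L; in-air after throw: [b2@9:R b1@10:L b3@11:R b4@12:L b5@13:R b6@15:R]
Beat 9 (R): throw ball2 h=8 -> lands@17:R; in-air after throw: [b1@10:L b3@11:R b4@12:L b5@13:R b6@15:R b2@17:R]
Beat 10 (L): throw ball1 h=6 -> lands@16:L; in-air after throw: [b3@11:R b4@12:L b5@13:R b6@15:R b1@16:L b2@17:R]
Beat 11 (R): throw ball3 h=8 -> lands@19:R; in-air after throw: [b4@12:L b5@13:R b6@15:R b1@16:L b2@17:R b3@19:R]
Beat 12 (L): throw ball4 h=2 -> lands@14:L; in-air after throw: [b5@13:R b4@14:L b6@15:R b1@16:L b2@17:R b3@19:R]
Beat 13 (R): throw ball5 h=8 -> lands@21:R; in-air after throw: [b4@14:L b6@15:R b1@16:L b2@17:R b3@19:R b5@21:R]
Beat 14 (L): throw ball4 h=6 -> lands@20:L; in-air after throw: [b6@15:R b1@16:L b2@17:R b3@19:R b4@20:L b5@21:R]
Beat 15 (R): throw ball6 h=8 -> lands@23:R; in-air after throw: [b1@16:L b2@17:R b3@19:R b4@20:L b5@21:R b6@23:R]
Beat 16 (L): throw ball1 h=2 -> lands@18:L; in-air after throw: [b2@17:R b1@18:L b3@19:R b4@20:L b5@21:R b6@23:R]
Beat 17 (R): throw ball2 h=8 -> lands@25:R; in-air after throw: [b1@18:L b3@19:R b4@20:L b5@21:R b6@23:R b2@25:R]
Beat 18 (L): throw ball1 h=6 -> lands@24:L; in-air after throw: [b3@19:R b4@20:L b5@21:R b6@23:R b1@24:L b2@25:R]
Beat 19 (R): throw ball3 h=8 -> lands@27:R; in-air after throw: [b4@20:L b5@21:R b6@23:R b1@24:L b2@25:R b3@27:R]
Beat 20 (L): throw ball4 h=2 -> lands@22:L; in-air after throw: [b5@21:R b4@22:L b6@23:R b1@24:L b2@25:R b3@27:R]
Ball 6: thrown@7 h=8 -> first land @15; rethrown@15 h=8 -> second land @23

Answer: 15 23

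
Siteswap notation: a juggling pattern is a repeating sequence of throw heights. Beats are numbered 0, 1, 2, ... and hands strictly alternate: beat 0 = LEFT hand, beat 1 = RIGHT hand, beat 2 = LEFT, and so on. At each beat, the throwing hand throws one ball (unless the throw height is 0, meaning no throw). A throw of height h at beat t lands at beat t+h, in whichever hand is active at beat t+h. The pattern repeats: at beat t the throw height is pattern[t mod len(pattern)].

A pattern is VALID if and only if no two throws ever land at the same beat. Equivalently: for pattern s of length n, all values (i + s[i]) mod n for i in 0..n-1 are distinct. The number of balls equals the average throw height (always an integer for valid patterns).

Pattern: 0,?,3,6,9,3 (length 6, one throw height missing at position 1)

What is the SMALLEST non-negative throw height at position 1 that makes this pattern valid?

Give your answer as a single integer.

Answer: 3

Derivation:
i=0: (0 + 0) mod 6 = 0
i=1: s[i]=? (unknown)
i=2: (2 + 3) mod 6 = 5
i=3: (3 + 6) mod 6 = 3
i=4: (4 + 9) mod 6 = 1
i=5: (5 + 3) mod 6 = 2
Known residues: [0, 1, 2, 3, 5]; need a permutation of 0..5, so missing residue r = 4
Need (1 + s) mod 6 = 4; smallest s = (4 - 1) mod 6 = 3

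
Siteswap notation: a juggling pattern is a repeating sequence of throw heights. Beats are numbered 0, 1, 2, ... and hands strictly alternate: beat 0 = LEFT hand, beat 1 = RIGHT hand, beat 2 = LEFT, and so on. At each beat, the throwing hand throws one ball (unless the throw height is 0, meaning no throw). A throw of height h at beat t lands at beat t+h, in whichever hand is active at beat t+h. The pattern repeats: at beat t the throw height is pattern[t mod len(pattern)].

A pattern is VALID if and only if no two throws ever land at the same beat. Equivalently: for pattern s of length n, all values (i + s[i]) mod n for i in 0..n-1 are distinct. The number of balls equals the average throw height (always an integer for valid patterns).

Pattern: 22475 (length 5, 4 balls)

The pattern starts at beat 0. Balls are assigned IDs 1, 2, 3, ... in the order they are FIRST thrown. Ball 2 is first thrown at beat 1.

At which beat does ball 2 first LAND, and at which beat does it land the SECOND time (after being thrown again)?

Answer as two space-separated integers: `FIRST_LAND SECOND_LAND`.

Answer: 3 10

Derivation:
Beat 0 (L): throw ball1 h=2 -> lands@2:L; in-air after throw: [b1@2:L]
Beat 1 (R): throw ball2 h=2 -> lands@3:R; in-air after throw: [b1@2:L b2@3:R]
Beat 2 (L): throw ball1 h=4 -> lands@6:L; in-air after throw: [b2@3:R b1@6:L]
Beat 3 (R): throw ball2 h=7 -> lands@10:L; in-air after throw: [b1@6:L b2@10:L]
Beat 4 (L): throw ball3 h=5 -> lands@9:R; in-air after throw: [b1@6:L b3@9:R b2@10:L]
Beat 5 (R): throw ball4 h=2 -> lands@7:R; in-air after throw: [b1@6:L b4@7:R b3@9:R b2@10:L]
Beat 6 (L): throw ball1 h=2 -> lands@8:L; in-air after throw: [b4@7:R b1@8:L b3@9:R b2@10:L]
Beat 7 (R): throw ball4 h=4 -> lands@11:R; in-air after throw: [b1@8:L b3@9:R b2@10:L b4@11:R]
Beat 8 (L): throw ball1 h=7 -> lands@15:R; in-air after throw: [b3@9:R b2@10:L b4@11:R b1@15:R]
Beat 9 (R): throw ball3 h=5 -> lands@14:L; in-air after throw: [b2@10:L b4@11:R b3@14:L b1@15:R]
Beat 10 (L): throw ball2 h=2 -> lands@12:L; in-air after throw: [b4@11:R b2@12:L b3@14:L b1@15:R]
Ball 2: thrown@1 h=2 -> first land @3; rethrown@3 h=7 -> second land @10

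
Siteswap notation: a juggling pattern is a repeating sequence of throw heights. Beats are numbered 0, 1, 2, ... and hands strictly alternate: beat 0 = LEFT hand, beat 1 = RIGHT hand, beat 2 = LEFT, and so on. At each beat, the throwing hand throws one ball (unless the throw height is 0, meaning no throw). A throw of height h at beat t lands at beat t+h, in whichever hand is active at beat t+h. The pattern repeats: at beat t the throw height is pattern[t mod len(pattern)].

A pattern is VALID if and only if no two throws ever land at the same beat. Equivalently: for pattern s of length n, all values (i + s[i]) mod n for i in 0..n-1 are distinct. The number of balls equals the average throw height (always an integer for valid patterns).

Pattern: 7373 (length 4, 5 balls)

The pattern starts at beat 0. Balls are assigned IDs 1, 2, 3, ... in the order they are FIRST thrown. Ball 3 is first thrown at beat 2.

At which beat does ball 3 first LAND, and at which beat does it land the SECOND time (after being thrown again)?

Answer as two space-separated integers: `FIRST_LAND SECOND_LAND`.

Beat 0 (L): throw ball1 h=7 -> lands@7:R; in-air after throw: [b1@7:R]
Beat 1 (R): throw ball2 h=3 -> lands@4:L; in-air after throw: [b2@4:L b1@7:R]
Beat 2 (L): throw ball3 h=7 -> lands@9:R; in-air after throw: [b2@4:L b1@7:R b3@9:R]
Beat 3 (R): throw ball4 h=3 -> lands@6:L; in-air after throw: [b2@4:L b4@6:L b1@7:R b3@9:R]
Beat 4 (L): throw ball2 h=7 -> lands@11:R; in-air after throw: [b4@6:L b1@7:R b3@9:R b2@11:R]
Beat 5 (R): throw ball5 h=3 -> lands@8:L; in-air after throw: [b4@6:L b1@7:R b5@8:L b3@9:R b2@11:R]
Beat 6 (L): throw ball4 h=7 -> lands@13:R; in-air after throw: [b1@7:R b5@8:L b3@9:R b2@11:R b4@13:R]
Beat 7 (R): throw ball1 h=3 -> lands@10:L; in-air after throw: [b5@8:L b3@9:R b1@10:L b2@11:R b4@13:R]
Beat 8 (L): throw ball5 h=7 -> lands@15:R; in-air after throw: [b3@9:R b1@10:L b2@11:R b4@13:R b5@15:R]
Beat 9 (R): throw ball3 h=3 -> lands@12:L; in-air after throw: [b1@10:L b2@11:R b3@12:L b4@13:R b5@15:R]
Beat 10 (L): throw ball1 h=7 -> lands@17:R; in-air after throw: [b2@11:R b3@12:L b4@13:R b5@15:R b1@17:R]
Beat 11 (R): throw ball2 h=3 -> lands@14:L; in-air after throw: [b3@12:L b4@13:R b2@14:L b5@15:R b1@17:R]
Beat 12 (L): throw ball3 h=7 -> lands@19:R; in-air after throw: [b4@13:R b2@14:L b5@15:R b1@17:R b3@19:R]
Ball 3: thrown@2 h=7 -> first land @9; rethrown@9 h=3 -> second land @12

Answer: 9 12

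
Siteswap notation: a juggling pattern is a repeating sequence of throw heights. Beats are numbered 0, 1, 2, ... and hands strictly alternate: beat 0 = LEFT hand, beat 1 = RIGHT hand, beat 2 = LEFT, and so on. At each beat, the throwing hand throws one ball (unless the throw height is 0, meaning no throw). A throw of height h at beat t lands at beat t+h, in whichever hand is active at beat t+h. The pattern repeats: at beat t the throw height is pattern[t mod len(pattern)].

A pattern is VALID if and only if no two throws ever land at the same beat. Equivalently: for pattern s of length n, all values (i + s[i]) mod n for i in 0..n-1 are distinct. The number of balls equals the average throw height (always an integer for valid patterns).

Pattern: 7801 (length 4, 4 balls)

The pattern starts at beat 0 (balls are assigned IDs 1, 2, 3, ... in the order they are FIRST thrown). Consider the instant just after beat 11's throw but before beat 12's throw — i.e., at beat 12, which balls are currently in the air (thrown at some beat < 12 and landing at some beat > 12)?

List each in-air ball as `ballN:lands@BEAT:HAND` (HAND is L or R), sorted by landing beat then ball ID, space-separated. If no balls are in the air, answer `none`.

Beat 0 (L): throw ball1 h=7 -> lands@7:R; in-air after throw: [b1@7:R]
Beat 1 (R): throw ball2 h=8 -> lands@9:R; in-air after throw: [b1@7:R b2@9:R]
Beat 3 (R): throw ball3 h=1 -> lands@4:L; in-air after throw: [b3@4:L b1@7:R b2@9:R]
Beat 4 (L): throw ball3 h=7 -> lands@11:R; in-air after throw: [b1@7:R b2@9:R b3@11:R]
Beat 5 (R): throw ball4 h=8 -> lands@13:R; in-air after throw: [b1@7:R b2@9:R b3@11:R b4@13:R]
Beat 7 (R): throw ball1 h=1 -> lands@8:L; in-air after throw: [b1@8:L b2@9:R b3@11:R b4@13:R]
Beat 8 (L): throw ball1 h=7 -> lands@15:R; in-air after throw: [b2@9:R b3@11:R b4@13:R b1@15:R]
Beat 9 (R): throw ball2 h=8 -> lands@17:R; in-air after throw: [b3@11:R b4@13:R b1@15:R b2@17:R]
Beat 11 (R): throw ball3 h=1 -> lands@12:L; in-air after throw: [b3@12:L b4@13:R b1@15:R b2@17:R]
Beat 12 (L): throw ball3 h=7 -> lands@19:R; in-air after throw: [b4@13:R b1@15:R b2@17:R b3@19:R]

Answer: ball4:lands@13:R ball1:lands@15:R ball2:lands@17:R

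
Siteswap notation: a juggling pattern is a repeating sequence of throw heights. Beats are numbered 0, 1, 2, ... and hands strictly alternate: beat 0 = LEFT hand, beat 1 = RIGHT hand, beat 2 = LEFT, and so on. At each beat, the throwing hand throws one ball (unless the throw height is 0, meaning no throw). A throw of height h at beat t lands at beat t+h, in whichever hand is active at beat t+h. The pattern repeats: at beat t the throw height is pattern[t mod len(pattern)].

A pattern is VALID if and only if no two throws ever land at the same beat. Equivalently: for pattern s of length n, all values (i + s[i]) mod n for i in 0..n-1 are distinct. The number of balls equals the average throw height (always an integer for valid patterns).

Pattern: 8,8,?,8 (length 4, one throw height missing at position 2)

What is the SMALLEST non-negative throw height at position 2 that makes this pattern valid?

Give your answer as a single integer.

i=0: (0 + 8) mod 4 = 0
i=1: (1 + 8) mod 4 = 1
i=2: s[i]=? (unknown)
i=3: (3 + 8) mod 4 = 3
Known residues: [0, 1, 3]; need a permutation of 0..3, so missing residue r = 2
Need (2 + s) mod 4 = 2; smallest s = (2 - 2) mod 4 = 0

Answer: 0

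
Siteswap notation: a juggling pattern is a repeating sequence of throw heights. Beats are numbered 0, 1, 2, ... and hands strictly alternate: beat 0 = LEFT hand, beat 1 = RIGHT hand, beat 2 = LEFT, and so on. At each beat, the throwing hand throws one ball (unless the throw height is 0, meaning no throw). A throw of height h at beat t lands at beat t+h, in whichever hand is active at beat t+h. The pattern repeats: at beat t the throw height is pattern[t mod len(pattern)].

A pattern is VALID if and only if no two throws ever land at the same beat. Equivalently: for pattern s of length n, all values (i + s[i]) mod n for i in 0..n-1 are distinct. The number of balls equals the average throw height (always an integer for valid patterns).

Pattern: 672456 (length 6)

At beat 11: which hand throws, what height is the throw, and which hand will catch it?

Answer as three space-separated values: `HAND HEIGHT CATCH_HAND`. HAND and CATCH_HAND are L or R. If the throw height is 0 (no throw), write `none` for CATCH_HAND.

Beat 11: 11 mod 2 = 1, so hand = R
Throw height = pattern[11 mod 6] = pattern[5] = 6
Lands at beat 11+6=17, 17 mod 2 = 1, so catch hand = R

Answer: R 6 R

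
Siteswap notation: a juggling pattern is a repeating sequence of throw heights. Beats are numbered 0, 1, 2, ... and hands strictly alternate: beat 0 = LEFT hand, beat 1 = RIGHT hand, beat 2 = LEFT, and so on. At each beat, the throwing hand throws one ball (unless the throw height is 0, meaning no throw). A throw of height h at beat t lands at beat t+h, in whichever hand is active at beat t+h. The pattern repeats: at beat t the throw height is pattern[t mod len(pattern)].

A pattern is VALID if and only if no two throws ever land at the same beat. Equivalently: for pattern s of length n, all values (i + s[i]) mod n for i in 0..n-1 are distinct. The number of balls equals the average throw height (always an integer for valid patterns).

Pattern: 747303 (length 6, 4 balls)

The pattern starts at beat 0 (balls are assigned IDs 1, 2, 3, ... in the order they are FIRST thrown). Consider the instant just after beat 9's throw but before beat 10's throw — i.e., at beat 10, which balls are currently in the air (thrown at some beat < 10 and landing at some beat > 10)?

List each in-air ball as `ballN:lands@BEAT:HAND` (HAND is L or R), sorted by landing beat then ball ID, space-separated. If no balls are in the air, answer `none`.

Answer: ball1:lands@11:R ball3:lands@12:L ball4:lands@13:R ball2:lands@15:R

Derivation:
Beat 0 (L): throw ball1 h=7 -> lands@7:R; in-air after throw: [b1@7:R]
Beat 1 (R): throw ball2 h=4 -> lands@5:R; in-air after throw: [b2@5:R b1@7:R]
Beat 2 (L): throw ball3 h=7 -> lands@9:R; in-air after throw: [b2@5:R b1@7:R b3@9:R]
Beat 3 (R): throw ball4 h=3 -> lands@6:L; in-air after throw: [b2@5:R b4@6:L b1@7:R b3@9:R]
Beat 5 (R): throw ball2 h=3 -> lands@8:L; in-air after throw: [b4@6:L b1@7:R b2@8:L b3@9:R]
Beat 6 (L): throw ball4 h=7 -> lands@13:R; in-air after throw: [b1@7:R b2@8:L b3@9:R b4@13:R]
Beat 7 (R): throw ball1 h=4 -> lands@11:R; in-air after throw: [b2@8:L b3@9:R b1@11:R b4@13:R]
Beat 8 (L): throw ball2 h=7 -> lands@15:R; in-air after throw: [b3@9:R b1@11:R b4@13:R b2@15:R]
Beat 9 (R): throw ball3 h=3 -> lands@12:L; in-air after throw: [b1@11:R b3@12:L b4@13:R b2@15:R]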